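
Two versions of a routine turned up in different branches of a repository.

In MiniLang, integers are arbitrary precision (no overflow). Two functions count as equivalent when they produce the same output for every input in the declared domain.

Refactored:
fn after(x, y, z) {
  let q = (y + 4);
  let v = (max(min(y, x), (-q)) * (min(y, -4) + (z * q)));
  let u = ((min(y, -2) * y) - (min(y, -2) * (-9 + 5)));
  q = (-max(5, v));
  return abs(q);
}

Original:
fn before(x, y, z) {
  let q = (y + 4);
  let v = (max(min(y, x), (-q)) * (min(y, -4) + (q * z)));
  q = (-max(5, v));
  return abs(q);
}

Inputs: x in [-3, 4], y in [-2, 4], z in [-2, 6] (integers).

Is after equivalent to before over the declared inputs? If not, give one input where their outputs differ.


The two versions differ — the changes include min/max/abs usage differs, and statement counts differ, and local variable names differ, and constant usage differs, and arithmetic usage differs.
Spot check at x=0, y=1, z=3 — before: q = 5; v = 0; q = -5; return 5. after: q = 5; v = 0; u = -10; q = -5; return 5. Both give 5.
Every one of the 504 inputs gives matching results.
verdict: equivalent


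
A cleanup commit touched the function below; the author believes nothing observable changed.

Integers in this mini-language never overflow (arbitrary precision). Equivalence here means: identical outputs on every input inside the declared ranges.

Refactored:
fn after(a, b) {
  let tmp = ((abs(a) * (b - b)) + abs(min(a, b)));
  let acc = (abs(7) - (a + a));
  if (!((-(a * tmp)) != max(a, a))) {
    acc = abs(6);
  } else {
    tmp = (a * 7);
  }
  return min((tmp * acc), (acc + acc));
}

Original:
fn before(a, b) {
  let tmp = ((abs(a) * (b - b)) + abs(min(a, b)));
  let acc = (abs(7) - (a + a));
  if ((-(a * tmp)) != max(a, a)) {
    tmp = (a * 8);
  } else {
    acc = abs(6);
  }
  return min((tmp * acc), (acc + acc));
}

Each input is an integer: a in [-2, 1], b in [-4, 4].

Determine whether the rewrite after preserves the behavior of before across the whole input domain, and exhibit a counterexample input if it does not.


There is a counterexample at a=-2, b=-4: -176 on one side, -154 on the other.
before: tmp = 4; acc = 11; ((-(a * tmp)) != max(a, a)) -> true; tmp = -16; return -176
after: tmp = 4; acc = 11; (!((-(a * tmp)) != max(a, a))) -> false; tmp = -14; return -154
verdict: not equivalent; witness: a=-2, b=-4


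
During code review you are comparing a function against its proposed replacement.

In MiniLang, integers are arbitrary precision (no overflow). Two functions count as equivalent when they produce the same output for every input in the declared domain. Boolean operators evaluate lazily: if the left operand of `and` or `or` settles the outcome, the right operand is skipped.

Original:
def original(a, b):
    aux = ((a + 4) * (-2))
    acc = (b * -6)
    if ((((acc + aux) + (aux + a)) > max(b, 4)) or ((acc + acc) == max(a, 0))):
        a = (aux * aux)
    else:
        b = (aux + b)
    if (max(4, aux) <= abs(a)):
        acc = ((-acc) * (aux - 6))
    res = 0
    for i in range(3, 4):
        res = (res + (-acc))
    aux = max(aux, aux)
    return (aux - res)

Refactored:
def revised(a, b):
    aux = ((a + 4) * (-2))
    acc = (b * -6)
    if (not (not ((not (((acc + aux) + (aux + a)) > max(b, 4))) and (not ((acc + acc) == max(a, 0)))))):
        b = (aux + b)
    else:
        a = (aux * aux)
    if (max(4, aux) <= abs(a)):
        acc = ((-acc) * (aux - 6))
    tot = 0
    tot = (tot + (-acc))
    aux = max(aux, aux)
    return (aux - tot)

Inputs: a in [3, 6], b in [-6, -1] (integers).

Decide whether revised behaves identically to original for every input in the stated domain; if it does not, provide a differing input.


This is a faithful refactor — local variable names differ, and loop structure differs, and boolean connective usage differs, and statement counts differ, but the computed results match everywhere.
Tracing a=5, b=-6: original: aux = -18; acc = 36; ((((acc + aux) + (aux + a)) > max(b, 4)) or ((acc + acc) == max(a, 0))) -> true; a = 324; (max(4, aux) <= abs(a)) -> true; acc = 864; res = 0; [i=3]; res = -864; aux = -18; return 846 | revised: aux = -18; acc = 36; (not (not ((not (((acc + aux) + (aux + a)) > max(b, 4))) and (not ((acc + acc) == max(a, 0)))))) -> false; a = 324; (max(4, aux) <= abs(a)) -> true; acc = 864; tot = 0; tot = -864; aux = -18; return 846 — matching result 846.
Sweeping the whole domain (24 inputs) finds no disagreement.
verdict: equivalent


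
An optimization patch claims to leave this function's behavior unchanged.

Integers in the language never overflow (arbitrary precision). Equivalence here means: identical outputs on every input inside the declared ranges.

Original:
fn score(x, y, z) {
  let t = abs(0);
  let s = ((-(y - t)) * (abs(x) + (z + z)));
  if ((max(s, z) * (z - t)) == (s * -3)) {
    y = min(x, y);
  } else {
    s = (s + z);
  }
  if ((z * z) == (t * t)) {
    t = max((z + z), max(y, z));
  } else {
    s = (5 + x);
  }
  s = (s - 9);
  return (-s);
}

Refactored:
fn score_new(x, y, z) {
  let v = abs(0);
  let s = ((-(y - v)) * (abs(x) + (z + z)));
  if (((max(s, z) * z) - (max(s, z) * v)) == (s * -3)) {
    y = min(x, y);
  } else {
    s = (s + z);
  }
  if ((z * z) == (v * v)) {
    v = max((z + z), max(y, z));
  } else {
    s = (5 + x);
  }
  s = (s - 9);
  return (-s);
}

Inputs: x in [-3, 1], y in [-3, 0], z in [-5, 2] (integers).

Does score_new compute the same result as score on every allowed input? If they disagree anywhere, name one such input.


The two versions differ — the changes include arithmetic usage differs; and min/max/abs usage differs; and local variable names differ.
As a probe, take x=0, y=-2, z=1: score runs t := 0 | s := 4 | ((max(s, z) * (z - t)) == (s * -3)): false | s := 5 | ((z * z) == (t * t)): false | s := 5 | s := -4 | result 4; score_new runs v := 0 | s := 4 | (((max(s, z) * z) - (max(s, z) * v)) == (s * -3)): false | s := 5 | ((z * z) == (v * v)): false | s := 5 | s := -4 | result 4; both end at 4.
Across all 160 domain points the two functions coincide.
verdict: equivalent


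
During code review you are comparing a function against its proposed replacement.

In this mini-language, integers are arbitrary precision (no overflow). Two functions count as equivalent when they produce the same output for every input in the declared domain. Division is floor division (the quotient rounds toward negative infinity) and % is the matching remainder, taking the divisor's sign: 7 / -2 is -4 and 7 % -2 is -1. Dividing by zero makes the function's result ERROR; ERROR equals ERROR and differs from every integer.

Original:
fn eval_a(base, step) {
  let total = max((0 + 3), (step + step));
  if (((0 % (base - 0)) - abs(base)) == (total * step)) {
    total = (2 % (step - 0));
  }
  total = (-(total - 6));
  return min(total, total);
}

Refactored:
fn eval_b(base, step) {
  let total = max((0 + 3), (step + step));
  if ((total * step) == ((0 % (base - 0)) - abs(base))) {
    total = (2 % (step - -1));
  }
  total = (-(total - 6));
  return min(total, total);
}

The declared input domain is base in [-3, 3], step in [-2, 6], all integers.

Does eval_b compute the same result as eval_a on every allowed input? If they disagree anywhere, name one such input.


There is a counterexample at base=-3, step=-1: 6 on one side, ERROR on the other.
eval_a: total = 3; (((0 % (base - 0)) - abs(base)) == (total * step)) -> true; total = 0; total = 6; return 6
eval_b: total = 3; ((total * step) == ((0 % (base - 0)) - abs(base))) -> true; division by zero -> ERROR
verdict: not equivalent; witness: base=-3, step=-1


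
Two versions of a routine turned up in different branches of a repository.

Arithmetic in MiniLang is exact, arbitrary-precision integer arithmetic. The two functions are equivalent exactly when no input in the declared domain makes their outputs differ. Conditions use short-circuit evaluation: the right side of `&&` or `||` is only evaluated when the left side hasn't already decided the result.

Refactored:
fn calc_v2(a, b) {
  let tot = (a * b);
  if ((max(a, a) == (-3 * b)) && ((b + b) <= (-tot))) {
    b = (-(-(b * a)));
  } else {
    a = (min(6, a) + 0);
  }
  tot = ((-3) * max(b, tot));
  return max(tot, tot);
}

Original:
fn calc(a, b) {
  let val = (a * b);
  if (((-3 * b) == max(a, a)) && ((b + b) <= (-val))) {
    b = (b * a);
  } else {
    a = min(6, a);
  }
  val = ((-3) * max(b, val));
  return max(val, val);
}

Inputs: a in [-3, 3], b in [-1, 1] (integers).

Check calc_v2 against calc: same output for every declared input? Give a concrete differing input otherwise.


Behavior is preserved: although arithmetic usage differs; local variable names differ; constant usage differs, the outputs never diverge.
Tracing a=-3, b=-1: calc: val=3, then (((-3 * b) == max(a, a)) && ((b + b) <= (-val))) is false, then a=-3, then val=-9, then returns -9 | calc_v2: tot=3, then ((max(a, a) == (-3 * b)) && ((b + b) <= (-tot))) is false, then a=-3, then tot=-9, then returns -9 — matching result -9.
Sweeping the whole domain (21 inputs) finds no disagreement.
verdict: equivalent


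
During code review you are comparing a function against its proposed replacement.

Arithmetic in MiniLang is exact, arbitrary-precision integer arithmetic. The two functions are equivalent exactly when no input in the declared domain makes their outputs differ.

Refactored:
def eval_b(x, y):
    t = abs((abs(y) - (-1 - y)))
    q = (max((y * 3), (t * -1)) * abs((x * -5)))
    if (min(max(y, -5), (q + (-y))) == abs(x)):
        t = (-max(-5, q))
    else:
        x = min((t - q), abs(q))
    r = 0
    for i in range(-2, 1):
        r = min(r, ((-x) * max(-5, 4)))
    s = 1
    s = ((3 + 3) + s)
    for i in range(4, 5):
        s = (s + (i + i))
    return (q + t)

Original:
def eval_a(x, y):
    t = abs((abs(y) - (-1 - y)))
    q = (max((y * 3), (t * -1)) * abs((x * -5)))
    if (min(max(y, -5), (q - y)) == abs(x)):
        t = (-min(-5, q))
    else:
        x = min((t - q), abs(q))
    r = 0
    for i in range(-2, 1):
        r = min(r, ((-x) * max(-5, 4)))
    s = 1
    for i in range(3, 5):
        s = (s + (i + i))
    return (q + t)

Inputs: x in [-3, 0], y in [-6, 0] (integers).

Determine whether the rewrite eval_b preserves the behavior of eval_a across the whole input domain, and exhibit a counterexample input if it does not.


There is a counterexample at x=0, y=0: 5 on one side, 0 on the other.
eval_a: t becomes 1; next q becomes 0; next (min(max(y, -5), (q - y)) == abs(x)) evaluates to true; next t becomes 5; next r becomes 0; next at i=-2:; next r becomes 0; next at i=-1:; next r becomes 0; next at i=0:; next r becomes 0; next s becomes 1; next at i=3:; next s becomes 7; next at i=4:; next s becomes 15; next final value 5
eval_b: t becomes 1; next q becomes 0; next (min(max(y, -5), (q + (-y))) == abs(x)) evaluates to true; next t becomes 0; next r becomes 0; next at i=-2:; next r becomes 0; next at i=-1:; next r becomes 0; next at i=0:; next r becomes 0; next s becomes 1; next s becomes 7; next at i=4:; next s becomes 15; next final value 0
verdict: not equivalent; witness: x=0, y=0


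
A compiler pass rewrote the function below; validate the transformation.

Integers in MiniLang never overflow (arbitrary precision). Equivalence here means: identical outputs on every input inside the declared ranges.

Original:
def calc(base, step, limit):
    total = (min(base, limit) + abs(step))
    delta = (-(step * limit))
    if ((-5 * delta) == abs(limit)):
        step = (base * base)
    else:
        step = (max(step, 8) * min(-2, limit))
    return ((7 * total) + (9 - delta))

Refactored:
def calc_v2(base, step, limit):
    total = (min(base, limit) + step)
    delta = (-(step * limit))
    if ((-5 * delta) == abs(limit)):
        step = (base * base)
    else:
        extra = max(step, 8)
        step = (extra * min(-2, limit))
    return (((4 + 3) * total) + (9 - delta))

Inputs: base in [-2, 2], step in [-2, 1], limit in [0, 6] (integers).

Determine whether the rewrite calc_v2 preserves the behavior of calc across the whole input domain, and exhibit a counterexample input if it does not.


Try base=-2, step=-2, limit=0.
calc: total = 0; delta = 0; ((-5 * delta) == abs(limit)) -> true; step = 4; return 9
calc_v2: total = -4; delta = 0; ((-5 * delta) == abs(limit)) -> true; step = 4; return -19
9 and -19 differ, so these are not the same function on this domain.
verdict: not equivalent; witness: base=-2, step=-2, limit=0


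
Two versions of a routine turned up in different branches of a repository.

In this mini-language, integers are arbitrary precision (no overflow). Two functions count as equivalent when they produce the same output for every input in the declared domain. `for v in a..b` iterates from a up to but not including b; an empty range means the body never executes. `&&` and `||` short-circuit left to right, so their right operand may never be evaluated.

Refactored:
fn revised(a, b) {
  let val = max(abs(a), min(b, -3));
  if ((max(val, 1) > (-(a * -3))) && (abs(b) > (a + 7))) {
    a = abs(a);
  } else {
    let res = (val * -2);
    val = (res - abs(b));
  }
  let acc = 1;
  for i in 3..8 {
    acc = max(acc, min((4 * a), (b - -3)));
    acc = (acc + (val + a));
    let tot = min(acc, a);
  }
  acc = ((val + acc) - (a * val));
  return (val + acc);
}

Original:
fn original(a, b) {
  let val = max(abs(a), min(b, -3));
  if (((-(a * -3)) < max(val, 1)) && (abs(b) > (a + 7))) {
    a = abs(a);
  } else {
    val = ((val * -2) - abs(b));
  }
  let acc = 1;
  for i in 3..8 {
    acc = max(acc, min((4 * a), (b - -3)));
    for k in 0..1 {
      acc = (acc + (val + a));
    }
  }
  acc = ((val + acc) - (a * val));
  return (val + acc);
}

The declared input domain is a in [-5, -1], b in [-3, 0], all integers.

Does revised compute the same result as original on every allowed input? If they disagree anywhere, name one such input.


The two versions differ — the changes include min/max/abs usage differs; and comparison usage differs; and local variable names differ; and statement counts differ; and loop structure differs.
One worked example (a=-5, b=-1) — original: val = 5; (((-(a * -3)) < max(val, 1)) && (abs(b) > (a + 7))) -> false; val = -11; acc = 1; [i=3]; acc = 1; [k=0]; acc = -15; [i=4]; acc = -15; [k=0]; acc = -31; [i=5]; acc = -20; [k=0]; acc = -36; [i=6]; acc = -20; [k=0]; acc = -36; [i=7]; acc = -20; [k=0]; acc = -36; acc = -102; return -113; revised: val = 5; ((max(val, 1) > (-(a * -3))) && (abs(b) > (a + 7))) -> false; res = -10; val = -11; acc = 1; [i=3]; acc = 1; acc = -15; tot = -15; [i=4]; acc = -15; acc = -31; tot = -31; [i=5]; acc = -20; acc = -36; tot = -36; [i=6]; acc = -20; acc = -36; tot = -36; [i=7]; acc = -20; acc = -36; tot = -36; acc = -102; return -113; agreement on -113.
Across all 20 domain points the two functions coincide.
verdict: equivalent


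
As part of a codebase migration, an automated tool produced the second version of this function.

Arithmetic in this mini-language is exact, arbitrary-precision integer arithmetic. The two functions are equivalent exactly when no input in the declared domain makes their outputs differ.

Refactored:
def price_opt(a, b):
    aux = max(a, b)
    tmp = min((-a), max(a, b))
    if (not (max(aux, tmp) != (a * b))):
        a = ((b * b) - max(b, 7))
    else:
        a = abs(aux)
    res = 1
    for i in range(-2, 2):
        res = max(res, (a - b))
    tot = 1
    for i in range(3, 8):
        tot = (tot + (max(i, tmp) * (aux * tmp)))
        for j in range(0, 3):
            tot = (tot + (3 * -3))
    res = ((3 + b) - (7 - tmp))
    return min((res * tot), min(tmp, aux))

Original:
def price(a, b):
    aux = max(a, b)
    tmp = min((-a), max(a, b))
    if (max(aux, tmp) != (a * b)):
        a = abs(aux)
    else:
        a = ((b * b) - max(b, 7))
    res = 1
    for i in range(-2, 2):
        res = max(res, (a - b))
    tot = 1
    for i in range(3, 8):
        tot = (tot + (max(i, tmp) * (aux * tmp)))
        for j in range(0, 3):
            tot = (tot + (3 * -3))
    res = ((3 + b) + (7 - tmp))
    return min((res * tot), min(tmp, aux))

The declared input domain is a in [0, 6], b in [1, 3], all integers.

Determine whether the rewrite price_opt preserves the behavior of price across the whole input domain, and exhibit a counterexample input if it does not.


Run the pair on a=0, b=1.
price: aux becomes 1; next tmp becomes 0; next (max(aux, tmp) != (a * b)) evaluates to true; next a becomes 1; next res becomes 1; next at i=-2:; next res becomes 1; next at i=-1:; next res becomes 1; next at i=0:; next res becomes 1; next at i=1:; next res becomes 1; next tot becomes 1; next at i=3:; next tot becomes 1; next at j=0:; next tot becomes -8; next at j=1:; next tot becomes -17; next at j=2:; next tot becomes -26; next at i=4:; next tot becomes -26; next at j=0:; next tot becomes -35; next at j=1:; next tot becomes -44; next at j=2:; next tot becomes -53; next at i=5:; next tot becomes -53; next at j=0:; next tot becomes -62; next at j=1:; next tot becomes -71; next at j=2:; next tot becomes -80; next at i=6:; next tot becomes -80; next at j=0:; next tot becomes -89; next at j=1:; next tot becomes -98; next at j=2:; next tot becomes -107; next at i=7:; next tot becomes -107; next at j=0:; next tot becomes -116; next at j=1:; next tot becomes -125; next at j=2:; next tot becomes -134; next res becomes 11; next final value -1474
price_opt: aux becomes 1; next tmp becomes 0; next (not (max(aux, tmp) != (a * b))) evaluates to false; next a becomes 1; next res becomes 1; next at i=-2:; next res becomes 1; next at i=-1:; next res becomes 1; next at i=0:; next res becomes 1; next at i=1:; next res becomes 1; next tot becomes 1; next at i=3:; next tot becomes 1; next at j=0:; next tot becomes -8; next at j=1:; next tot becomes -17; next at j=2:; next tot becomes -26; next at i=4:; next tot becomes -26; next at j=0:; next tot becomes -35; next at j=1:; next tot becomes -44; next at j=2:; next tot becomes -53; next at i=5:; next tot becomes -53; next at j=0:; next tot becomes -62; next at j=1:; next tot becomes -71; next at j=2:; next tot becomes -80; next at i=6:; next tot becomes -80; next at j=0:; next tot becomes -89; next at j=1:; next tot becomes -98; next at j=2:; next tot becomes -107; next at i=7:; next tot becomes -107; next at j=0:; next tot becomes -116; next at j=1:; next tot becomes -125; next at j=2:; next tot becomes -134; next res becomes -3; next final value 0
-1474 against 0: the behavior changed.
verdict: not equivalent; witness: a=0, b=1


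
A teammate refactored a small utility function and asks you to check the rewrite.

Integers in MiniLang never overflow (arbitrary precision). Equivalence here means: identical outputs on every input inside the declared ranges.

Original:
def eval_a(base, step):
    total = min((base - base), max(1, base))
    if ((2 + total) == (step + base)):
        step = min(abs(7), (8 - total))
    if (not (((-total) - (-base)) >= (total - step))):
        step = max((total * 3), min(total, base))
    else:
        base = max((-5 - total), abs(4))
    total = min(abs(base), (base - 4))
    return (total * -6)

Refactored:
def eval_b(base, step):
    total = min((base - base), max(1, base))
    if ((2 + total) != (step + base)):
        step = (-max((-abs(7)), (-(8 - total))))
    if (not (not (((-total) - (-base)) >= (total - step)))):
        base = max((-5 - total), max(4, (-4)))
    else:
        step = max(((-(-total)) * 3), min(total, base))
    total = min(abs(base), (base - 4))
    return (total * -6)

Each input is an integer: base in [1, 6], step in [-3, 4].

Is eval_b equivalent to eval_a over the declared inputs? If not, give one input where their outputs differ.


On input base=1, step=-3, eval_a returns 18 while eval_b returns 0.
verdict: not equivalent; witness: base=1, step=-3


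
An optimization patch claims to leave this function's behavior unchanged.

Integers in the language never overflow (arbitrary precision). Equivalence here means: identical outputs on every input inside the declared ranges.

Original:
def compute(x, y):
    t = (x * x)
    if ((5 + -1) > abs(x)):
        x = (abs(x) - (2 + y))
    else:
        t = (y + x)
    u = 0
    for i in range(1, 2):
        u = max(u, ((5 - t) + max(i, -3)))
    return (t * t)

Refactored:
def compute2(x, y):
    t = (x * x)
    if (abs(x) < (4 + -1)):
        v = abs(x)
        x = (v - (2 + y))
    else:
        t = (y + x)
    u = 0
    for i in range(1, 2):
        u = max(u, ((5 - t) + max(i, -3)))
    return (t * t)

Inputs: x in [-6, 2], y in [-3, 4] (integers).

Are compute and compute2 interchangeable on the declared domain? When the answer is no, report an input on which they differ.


Consider the input x=-3, y=-3.
compute: t := 9 | ((5 + -1) > abs(x)): true | x := 4 | u := 0 | iter i=1: | u := 0 | result 81
compute2: t := 9 | (abs(x) < (4 + -1)): false | t := -6 | u := 0 | iter i=1: | u := 12 | result 36
81 and 36 differ, so these are not the same function on this domain.
verdict: not equivalent; witness: x=-3, y=-3


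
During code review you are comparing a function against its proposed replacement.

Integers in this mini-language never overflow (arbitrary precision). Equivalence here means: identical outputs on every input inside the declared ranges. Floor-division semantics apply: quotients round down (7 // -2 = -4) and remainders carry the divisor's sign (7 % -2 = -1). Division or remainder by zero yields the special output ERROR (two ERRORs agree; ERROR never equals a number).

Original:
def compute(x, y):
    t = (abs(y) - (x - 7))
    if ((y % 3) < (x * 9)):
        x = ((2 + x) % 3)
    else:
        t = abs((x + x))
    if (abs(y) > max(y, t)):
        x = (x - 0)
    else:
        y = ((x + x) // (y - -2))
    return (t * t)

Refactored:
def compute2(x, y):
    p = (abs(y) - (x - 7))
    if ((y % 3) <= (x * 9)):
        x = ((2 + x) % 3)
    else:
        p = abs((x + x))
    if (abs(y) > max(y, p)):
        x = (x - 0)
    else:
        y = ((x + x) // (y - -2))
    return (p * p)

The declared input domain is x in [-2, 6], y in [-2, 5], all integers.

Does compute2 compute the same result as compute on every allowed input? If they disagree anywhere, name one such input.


Take x=0, y=0.
compute: t becomes 7; next ((y % 3) < (x * 9)) evaluates to false; next t becomes 0; next (abs(y) > max(y, t)) evaluates to false; next y becomes 0; next final value 0
compute2: p becomes 7; next ((y % 3) <= (x * 9)) evaluates to true; next x becomes 2; next (abs(y) > max(y, p)) evaluates to false; next y becomes 2; next final value 49
0 against 49: the behavior changed.
verdict: not equivalent; witness: x=0, y=0


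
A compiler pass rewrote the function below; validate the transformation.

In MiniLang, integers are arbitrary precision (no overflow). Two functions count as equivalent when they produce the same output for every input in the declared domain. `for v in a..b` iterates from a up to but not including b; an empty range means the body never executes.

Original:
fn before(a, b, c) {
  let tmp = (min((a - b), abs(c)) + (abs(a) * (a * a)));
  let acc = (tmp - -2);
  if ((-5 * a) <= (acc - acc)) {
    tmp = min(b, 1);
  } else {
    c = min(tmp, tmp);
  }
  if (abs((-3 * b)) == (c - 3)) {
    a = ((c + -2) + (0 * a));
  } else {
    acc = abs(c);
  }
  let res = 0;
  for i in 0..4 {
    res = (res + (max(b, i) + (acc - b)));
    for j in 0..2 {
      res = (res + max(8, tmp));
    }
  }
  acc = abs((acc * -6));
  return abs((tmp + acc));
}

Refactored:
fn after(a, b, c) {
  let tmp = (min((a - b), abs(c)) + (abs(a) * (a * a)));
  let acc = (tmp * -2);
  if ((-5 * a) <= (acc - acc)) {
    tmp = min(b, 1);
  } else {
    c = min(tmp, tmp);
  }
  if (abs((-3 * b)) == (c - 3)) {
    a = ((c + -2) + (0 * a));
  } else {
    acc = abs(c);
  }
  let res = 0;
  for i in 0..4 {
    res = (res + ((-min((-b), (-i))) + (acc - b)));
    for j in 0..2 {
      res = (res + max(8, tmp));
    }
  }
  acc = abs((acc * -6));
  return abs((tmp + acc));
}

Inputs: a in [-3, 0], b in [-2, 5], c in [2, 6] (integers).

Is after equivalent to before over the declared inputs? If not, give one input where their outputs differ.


Run the pair on a=0, b=-1, c=6.
before: tmp becomes 1; next acc becomes 3; next ((-5 * a) <= (acc - acc)) evaluates to true; next tmp becomes -1; next (abs((-3 * b)) == (c - 3)) evaluates to true; next a becomes 4; next res becomes 0; next at i=0:; next res becomes 4; next at j=0:; next res becomes 12; next at j=1:; next res becomes 20; next at i=1:; next res becomes 25; next at j=0:; next res becomes 33; next at j=1:; next res becomes 41; next at i=2:; next res becomes 47; next at j=0:; next res becomes 55; next at j=1:; next res becomes 63; next at i=3:; next res becomes 70; next at j=0:; next res becomes 78; next at j=1:; next res becomes 86; next acc becomes 18; next final value 17
after: tmp becomes 1; next acc becomes -2; next ((-5 * a) <= (acc - acc)) evaluates to true; next tmp becomes -1; next (abs((-3 * b)) == (c - 3)) evaluates to true; next a becomes 4; next res becomes 0; next at i=0:; next res becomes -1; next at j=0:; next res becomes 7; next at j=1:; next res becomes 15; next at i=1:; next res becomes 15; next at j=0:; next res becomes 23; next at j=1:; next res becomes 31; next at i=2:; next res becomes 32; next at j=0:; next res becomes 40; next at j=1:; next res becomes 48; next at i=3:; next res becomes 50; next at j=0:; next res becomes 58; next at j=1:; next res becomes 66; next acc becomes 12; next final value 11
17 and 11 differ, so these are not the same function on this domain.
verdict: not equivalent; witness: a=0, b=-1, c=6


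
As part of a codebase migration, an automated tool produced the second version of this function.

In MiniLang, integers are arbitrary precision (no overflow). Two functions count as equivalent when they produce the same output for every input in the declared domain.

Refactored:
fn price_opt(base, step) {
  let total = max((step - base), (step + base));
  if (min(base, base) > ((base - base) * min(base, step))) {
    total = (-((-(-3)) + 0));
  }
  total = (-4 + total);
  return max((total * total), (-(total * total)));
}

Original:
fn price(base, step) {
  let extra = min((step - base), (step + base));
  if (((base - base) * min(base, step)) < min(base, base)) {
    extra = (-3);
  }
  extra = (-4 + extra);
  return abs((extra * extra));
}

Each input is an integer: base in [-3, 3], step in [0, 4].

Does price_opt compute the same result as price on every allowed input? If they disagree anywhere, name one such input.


Take base=-3, step=0.
price: extra becomes -3; next (((base - base) * min(base, step)) < min(base, base)) evaluates to false; next extra becomes -7; next final value 49
price_opt: total becomes 3; next (min(base, base) > ((base - base) * min(base, step))) evaluates to false; next total becomes -1; next final value 1
49 and 1 differ, so these are not the same function on this domain.
verdict: not equivalent; witness: base=-3, step=0


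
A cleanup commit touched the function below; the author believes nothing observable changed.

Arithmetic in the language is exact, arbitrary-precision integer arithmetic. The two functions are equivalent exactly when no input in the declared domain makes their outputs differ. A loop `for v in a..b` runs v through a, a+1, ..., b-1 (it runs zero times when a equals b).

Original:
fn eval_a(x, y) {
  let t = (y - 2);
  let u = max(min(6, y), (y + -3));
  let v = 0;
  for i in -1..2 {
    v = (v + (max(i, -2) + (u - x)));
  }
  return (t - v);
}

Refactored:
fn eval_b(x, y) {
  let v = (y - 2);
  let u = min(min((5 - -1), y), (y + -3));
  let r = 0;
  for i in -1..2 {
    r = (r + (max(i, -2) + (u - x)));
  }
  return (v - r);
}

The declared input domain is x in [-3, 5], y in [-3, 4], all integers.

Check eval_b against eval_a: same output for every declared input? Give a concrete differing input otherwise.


Try x=-3, y=-3.
eval_a: t = -5; u = -3; v = 0; [i=-1]; v = -1; [i=0]; v = -1; [i=1]; v = 0; return -5
eval_b: v = -5; u = -6; r = 0; [i=-1]; r = -4; [i=0]; r = -7; [i=1]; r = -9; return 4
-5 and 4 differ, so these are not the same function on this domain.
verdict: not equivalent; witness: x=-3, y=-3


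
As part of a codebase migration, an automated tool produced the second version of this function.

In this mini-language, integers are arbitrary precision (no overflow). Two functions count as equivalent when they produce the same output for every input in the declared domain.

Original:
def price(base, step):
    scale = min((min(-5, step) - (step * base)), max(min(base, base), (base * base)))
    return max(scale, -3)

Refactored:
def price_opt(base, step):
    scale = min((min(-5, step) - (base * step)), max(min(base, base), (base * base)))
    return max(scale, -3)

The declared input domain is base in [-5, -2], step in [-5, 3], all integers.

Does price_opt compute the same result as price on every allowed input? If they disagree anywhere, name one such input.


The two versions differ — the changes include same computation, different form.
One worked example (base=-3, step=1) — price: scale=-2, then returns -2; price_opt: scale=-2, then returns -2; agreement on -2.
Every one of the 36 inputs gives matching results.
verdict: equivalent


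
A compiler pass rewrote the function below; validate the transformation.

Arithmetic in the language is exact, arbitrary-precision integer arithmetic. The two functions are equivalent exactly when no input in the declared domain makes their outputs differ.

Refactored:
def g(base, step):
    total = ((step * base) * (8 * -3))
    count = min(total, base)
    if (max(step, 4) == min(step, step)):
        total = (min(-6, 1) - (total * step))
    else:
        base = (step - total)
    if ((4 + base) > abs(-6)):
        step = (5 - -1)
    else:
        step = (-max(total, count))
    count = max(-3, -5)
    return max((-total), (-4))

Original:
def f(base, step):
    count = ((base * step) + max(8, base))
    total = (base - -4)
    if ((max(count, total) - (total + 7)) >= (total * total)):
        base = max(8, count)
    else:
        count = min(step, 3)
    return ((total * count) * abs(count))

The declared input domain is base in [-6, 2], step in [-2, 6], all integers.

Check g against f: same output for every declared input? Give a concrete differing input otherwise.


There is a counterexample at base=-6, step=-2: -800 on one side, 288 on the other.
f: count := 20 | total := -2 | ((max(count, total) - (total + 7)) >= (total * total)): true | base := 20 | result -800
g: total := -288 | count := -288 | (max(step, 4) == min(step, step)): false | base := 286 | ((4 + base) > abs(-6)): true | step := 6 | count := -3 | result 288
verdict: not equivalent; witness: base=-6, step=-2


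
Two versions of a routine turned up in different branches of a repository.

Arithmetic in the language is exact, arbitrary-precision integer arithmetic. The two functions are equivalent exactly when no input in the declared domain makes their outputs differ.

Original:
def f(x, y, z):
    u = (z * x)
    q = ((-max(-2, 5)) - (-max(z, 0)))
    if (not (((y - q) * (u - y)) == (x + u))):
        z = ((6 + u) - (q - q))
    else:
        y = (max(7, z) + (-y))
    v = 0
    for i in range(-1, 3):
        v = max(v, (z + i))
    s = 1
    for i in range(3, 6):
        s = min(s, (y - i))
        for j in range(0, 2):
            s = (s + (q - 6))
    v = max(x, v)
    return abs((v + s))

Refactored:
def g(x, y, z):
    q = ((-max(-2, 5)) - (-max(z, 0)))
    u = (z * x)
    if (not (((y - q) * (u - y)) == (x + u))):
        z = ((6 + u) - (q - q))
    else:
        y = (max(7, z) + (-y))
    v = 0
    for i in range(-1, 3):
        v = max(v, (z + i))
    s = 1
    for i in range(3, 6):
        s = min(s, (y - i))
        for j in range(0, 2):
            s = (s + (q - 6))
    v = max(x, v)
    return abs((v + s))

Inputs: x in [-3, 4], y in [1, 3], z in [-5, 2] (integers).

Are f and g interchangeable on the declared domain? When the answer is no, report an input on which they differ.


Equivalent — the differences include same computation, different form, yet no declared input distinguishes the two.
Spot check at x=2, y=1, z=0 — f: u=0, then q=-5, then (not (((y - q) * (u - y)) == (x + u))) is true, then z=6, then v=0, then (i=-1), then v=5, then (i=0), then v=6, then (i=1), then v=7, then (i=2), then v=8, then s=1, then (i=3), then s=-2, then (j=0), then s=-13, then (j=1), then s=-24, then (i=4), then s=-24, then (j=0), then s=-35, then (j=1), then s=-46, then (i=5), then s=-46, then (j=0), then s=-57, then (j=1), then s=-68, then v=8, then returns 60. g: q=-5, then u=0, then (not (((y - q) * (u - y)) == (x + u))) is true, then z=6, then v=0, then (i=-1), then v=5, then (i=0), then v=6, then (i=1), then v=7, then (i=2), then v=8, then s=1, then (i=3), then s=-2, then (j=0), then s=-13, then (j=1), then s=-24, then (i=4), then s=-24, then (j=0), then s=-35, then (j=1), then s=-46, then (i=5), then s=-46, then (j=0), then s=-57, then (j=1), then s=-68, then v=8, then returns 60. Both give 60.
An exhaustive pass over the 192 declared inputs shows identical outputs.
verdict: equivalent


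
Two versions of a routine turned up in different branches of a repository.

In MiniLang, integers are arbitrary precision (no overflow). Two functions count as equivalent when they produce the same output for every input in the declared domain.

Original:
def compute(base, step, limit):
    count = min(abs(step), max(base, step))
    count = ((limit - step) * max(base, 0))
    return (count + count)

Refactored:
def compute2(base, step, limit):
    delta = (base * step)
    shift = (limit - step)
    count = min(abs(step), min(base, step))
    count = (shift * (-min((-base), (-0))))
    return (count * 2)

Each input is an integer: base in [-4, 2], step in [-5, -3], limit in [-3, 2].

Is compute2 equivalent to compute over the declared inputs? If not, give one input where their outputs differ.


The one real change (`max(base, step)` became `min(base, step)`) has no effect anywhere in the declared ranges.
One worked example (base=-4, step=-4, limit=1) — compute: count=-4, then count=0, then returns 0; compute2: delta=16, then shift=5, then count=-4, then count=0, then returns 0; agreement on 0.
Every one of the 126 inputs gives matching results.
verdict: equivalent


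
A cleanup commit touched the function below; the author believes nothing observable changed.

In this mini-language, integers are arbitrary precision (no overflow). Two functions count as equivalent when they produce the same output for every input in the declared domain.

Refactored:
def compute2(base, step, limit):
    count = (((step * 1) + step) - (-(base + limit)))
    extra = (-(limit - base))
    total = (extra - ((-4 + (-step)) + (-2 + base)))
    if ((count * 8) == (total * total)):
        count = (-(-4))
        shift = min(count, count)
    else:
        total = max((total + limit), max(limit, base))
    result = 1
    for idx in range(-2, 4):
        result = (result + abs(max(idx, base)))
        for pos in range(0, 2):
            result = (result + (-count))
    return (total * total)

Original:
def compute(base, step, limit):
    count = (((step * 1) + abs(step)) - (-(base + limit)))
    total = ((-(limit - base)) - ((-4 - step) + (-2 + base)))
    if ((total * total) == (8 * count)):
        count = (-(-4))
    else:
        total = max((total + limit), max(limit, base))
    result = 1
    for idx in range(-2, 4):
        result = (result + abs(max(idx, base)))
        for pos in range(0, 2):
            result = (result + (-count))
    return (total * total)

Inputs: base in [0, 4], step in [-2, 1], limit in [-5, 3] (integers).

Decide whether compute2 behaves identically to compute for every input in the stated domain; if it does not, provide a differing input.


Not equivalent: base=1, step=-1, limit=1 separates them (16 vs 25).
compute: count := 2 | total := 4 | ((total * total) == (8 * count)): true | count := 4 | result := 1 | iter idx=-2: | result := 2 | iter pos=0: | result := -2 | iter pos=1: | result := -6 | iter idx=-1: | result := -5 | iter pos=0: | result := -9 | iter pos=1: | result := -13 | iter idx=0: | result := -12 | iter pos=0: | result := -16 | iter pos=1: | result := -20 | iter idx=1: | result := -19 | iter pos=0: | result := -23 | iter pos=1: | result := -27 | iter idx=2: | result := -25 | iter pos=0: | result := -29 | iter pos=1: | result := -33 | iter idx=3: | result := -30 | iter pos=0: | result := -34 | iter pos=1: | result := -38 | result 16
compute2: count := 0 | extra := 0 | total := 4 | ((count * 8) == (total * total)): false | total := 5 | result := 1 | iter idx=-2: | result := 2 | iter pos=0: | result := 2 | iter pos=1: | result := 2 | iter idx=-1: | result := 3 | iter pos=0: | result := 3 | iter pos=1: | result := 3 | iter idx=0: | result := 4 | iter pos=0: | result := 4 | iter pos=1: | result := 4 | iter idx=1: | result := 5 | iter pos=0: | result := 5 | iter pos=1: | result := 5 | iter idx=2: | result := 7 | iter pos=0: | result := 7 | iter pos=1: | result := 7 | iter idx=3: | result := 10 | iter pos=0: | result := 10 | iter pos=1: | result := 10 | result 25
verdict: not equivalent; witness: base=1, step=-1, limit=1


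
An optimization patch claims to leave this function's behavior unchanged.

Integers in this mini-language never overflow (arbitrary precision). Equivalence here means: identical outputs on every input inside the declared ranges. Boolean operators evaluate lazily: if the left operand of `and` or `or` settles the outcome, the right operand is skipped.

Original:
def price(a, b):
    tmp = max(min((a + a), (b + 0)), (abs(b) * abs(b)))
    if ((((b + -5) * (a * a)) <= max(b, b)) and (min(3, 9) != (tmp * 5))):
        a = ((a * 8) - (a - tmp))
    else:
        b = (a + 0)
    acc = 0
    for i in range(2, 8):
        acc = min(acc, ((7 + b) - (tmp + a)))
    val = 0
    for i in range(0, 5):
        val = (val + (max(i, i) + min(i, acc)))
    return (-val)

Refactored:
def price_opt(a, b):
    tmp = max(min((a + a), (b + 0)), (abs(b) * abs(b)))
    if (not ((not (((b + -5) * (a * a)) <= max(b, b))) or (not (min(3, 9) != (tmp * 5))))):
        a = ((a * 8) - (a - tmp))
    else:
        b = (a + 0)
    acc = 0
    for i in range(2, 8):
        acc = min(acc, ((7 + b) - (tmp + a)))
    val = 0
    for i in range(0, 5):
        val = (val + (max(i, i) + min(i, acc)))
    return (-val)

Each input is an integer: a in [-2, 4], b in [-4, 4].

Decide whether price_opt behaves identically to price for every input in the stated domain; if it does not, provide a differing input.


Reading the diff, among the changes: boolean connective usage differs.
Spot check at a=1, b=-3 — price: tmp becomes 9; next ((((b + -5) * (a * a)) <= max(b, b)) and (min(3, 9) != (tmp * 5))) evaluates to true; next a becomes 16; next acc becomes 0; next at i=2:; next acc becomes -21; next at i=3:; next acc becomes -21; next at i=4:; next acc becomes -21; next at i=5:; next acc becomes -21; next at i=6:; next acc becomes -21; next at i=7:; next acc becomes -21; next val becomes 0; next at i=0:; next val becomes -21; next at i=1:; next val becomes -41; next at i=2:; next val becomes -60; next at i=3:; next val becomes -78; next at i=4:; next val becomes -95; next final value 95. price_opt: tmp becomes 9; next (not ((not (((b + -5) * (a * a)) <= max(b, b))) or (not (min(3, 9) != (tmp * 5))))) evaluates to true; next a becomes 16; next acc becomes 0; next at i=2:; next acc becomes -21; next at i=3:; next acc becomes -21; next at i=4:; next acc becomes -21; next at i=5:; next acc becomes -21; next at i=6:; next acc becomes -21; next at i=7:; next acc becomes -21; next val becomes 0; next at i=0:; next val becomes -21; next at i=1:; next val becomes -41; next at i=2:; next val becomes -60; next at i=3:; next val becomes -78; next at i=4:; next val becomes -95; next final value 95. Both give 95.
Checked all 63 inputs in the declared domain: the outputs agree on every one.
verdict: equivalent


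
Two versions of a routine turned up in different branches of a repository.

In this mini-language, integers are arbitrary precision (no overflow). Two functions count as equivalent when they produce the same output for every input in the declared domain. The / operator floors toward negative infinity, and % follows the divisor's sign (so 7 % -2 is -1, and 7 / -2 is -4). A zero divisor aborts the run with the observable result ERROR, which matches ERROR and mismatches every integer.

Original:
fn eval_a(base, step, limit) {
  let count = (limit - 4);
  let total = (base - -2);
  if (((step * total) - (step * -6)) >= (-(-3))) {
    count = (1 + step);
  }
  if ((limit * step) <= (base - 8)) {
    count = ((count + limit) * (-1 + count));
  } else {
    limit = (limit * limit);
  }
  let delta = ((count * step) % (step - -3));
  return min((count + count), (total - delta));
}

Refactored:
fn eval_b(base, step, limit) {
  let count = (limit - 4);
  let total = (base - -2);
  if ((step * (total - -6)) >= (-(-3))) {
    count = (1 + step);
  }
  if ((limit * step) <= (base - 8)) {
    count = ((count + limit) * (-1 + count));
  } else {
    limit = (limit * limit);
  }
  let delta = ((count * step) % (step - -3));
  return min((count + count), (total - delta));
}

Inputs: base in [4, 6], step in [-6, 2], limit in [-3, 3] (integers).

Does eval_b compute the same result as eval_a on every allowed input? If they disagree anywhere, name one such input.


This is a faithful refactor — arithmetic usage differs, but the computed results match everywhere.
As a probe, take base=4, step=-5, limit=-3: eval_a runs count = -7; total = 6; (((step * total) - (step * -6)) >= (-(-3))) -> false; ((limit * step) <= (base - 8)) -> false; limit = 9; delta = -1; return -14; eval_b runs count = -7; total = 6; ((step * (total - -6)) >= (-(-3))) -> false; ((limit * step) <= (base - 8)) -> false; limit = 9; delta = -1; return -14; both end at -14.
Every one of the 189 inputs gives matching results.
verdict: equivalent
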